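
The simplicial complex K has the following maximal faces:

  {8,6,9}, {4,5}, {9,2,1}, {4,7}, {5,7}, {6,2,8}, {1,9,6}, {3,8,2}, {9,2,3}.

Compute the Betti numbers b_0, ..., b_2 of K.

b_0 = 2, b_1 = 2, b_2 = 0.

Take the total order 1 < 2 < 3 < 4 < 5 < 6 < 7 < 8 < 9 on the vertex set. Then K (dimension 2) consists of the simplices:

  0-simplices (9): [1], [2], [3], [4], [5], [6], [7], [8], [9]
  1-simplices (15): [1,2], [1,6], [1,9], [2,3], [2,6], [2,8], [2,9], [3,8], [3,9], [4,5], [4,7], [5,7], [6,8], [6,9], [8,9]
  2-simplices (6): [1,2,9], [1,6,9], [2,3,8], [2,3,9], [2,6,8], [6,8,9]

giving chain groups C_0 ≅ Z^9, C_1 ≅ Z^15, C_2 ≅ Z^6.

∂_1: C_1 → C_0 maps an edge to its endpoints' difference, ∂[p,q] = q − p. For instance
  ∂[1,9] = [9] − [1].
This gives a 9×15 integer matrix of rank 7; reducing to Smith normal form yields diagonal entries (1,1,1,1,1,1,1).

∂_2: C_2 → C_1 acts by ∂[p,q,r] = [q,r] − [p,r] + [p,q]. For instance
  ∂[6,8,9] = [8,9] − [6,9] + [6,8],
  ∂[2,3,8] = [3,8] − [2,8] + [2,3].
As a 15×6 matrix over Z this has rank 6, with invariant factors (1,1,1,1,1,1).

Computing H_k = (kernel of ∂_k) / (image of ∂_{k+1}):

  H_0: rank C_0 − rank ∂_1 = 9 − 7 = 2, and the invariant factors of ∂_1 are all 1, so H_0 ≅ Z^2.
  H_1: rank ker ∂_1 − rank ∂_2 = (15 − 7) − 6 = 2, and the invariant factors of ∂_2 are all 1, so H_1 ≅ Z^2.
  H_2: rank ker ∂_2 − rank ∂_3 = (6 − 6) − 0 = 0, and there is no ∂_3, so H_2 ≅ 0.

Hence the Betti numbers are b_0 = 2, b_1 = 2, b_2 = 0.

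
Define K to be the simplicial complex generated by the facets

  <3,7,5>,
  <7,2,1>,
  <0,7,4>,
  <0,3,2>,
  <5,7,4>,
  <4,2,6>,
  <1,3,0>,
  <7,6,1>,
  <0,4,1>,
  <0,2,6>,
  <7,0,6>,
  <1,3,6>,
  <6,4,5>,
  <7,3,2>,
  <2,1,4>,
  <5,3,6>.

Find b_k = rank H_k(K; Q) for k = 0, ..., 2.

b_0 = 1, b_1 = 2, b_2 = 1.

Order the vertices as 0 < 1 < 2 < 3 < 4 < 5 < 6 < 7. Listing each simplex with vertices in this order, K has dimension 2 with simplices:

  0-simplices (8): [0], [1], [2], [3], [4], [5], [6], [7]
  1-simplices (24): (24 of them)
  2-simplices (16): [0,1,3], [0,1,4], [0,2,3], [0,2,6], [0,4,7], [0,6,7], [1,2,4], [1,2,7], [1,3,6], [1,6,7], [2,3,7], [2,4,6], [3,5,6], [3,5,7], [4,5,6], [4,5,7]

Hence C_0 ≅ Z^8, C_1 ≅ Z^24, C_2 ≅ Z^16.

∂_1: C_1 → C_0 is given by ∂[p,q] = [q] − [p].
The 8×24 boundary matrix has rank 7 and Smith normal form diag(1,1,1,1,1,1,1).

The boundary map ∂_2: C_2 → C_1 acts by ∂[p,q,r] = [q,r] − [p,r] + [p,q]. For instance
  ∂[0,1,3] = [1,3] − [0,3] + [0,1],
  ∂[0,2,6] = [2,6] − [0,6] + [0,2].
This gives a 24×16 integer matrix of rank 15; reducing to Smith normal form yields diagonal entries (1,1,1,1,1,1,1,1,1,1,1,1,1,1,1).

Computing H_k = (kernel of ∂_k) / (image of ∂_{k+1}):

  H_0: rank C_0 − rank ∂_1 = 8 − 7 = 1, and the invariant factors of ∂_1 are all 1, so H_0 ≅ Z.
  H_1: rank ker ∂_1 − rank ∂_2 = (24 − 7) − 15 = 2, and the invariant factors of ∂_2 are all 1, so H_1 ≅ Z^2.
  H_2: rank ker ∂_2 − rank ∂_3 = (16 − 15) − 0 = 1, and there is no ∂_3, so H_2 ≅ Z.

As a check, the Euler characteristic is 8 − 24 + 16 = 0, which agrees with 1 − 2 + 1 = 0.

Hence the Betti numbers are b_0 = 1, b_1 = 2, b_2 = 1.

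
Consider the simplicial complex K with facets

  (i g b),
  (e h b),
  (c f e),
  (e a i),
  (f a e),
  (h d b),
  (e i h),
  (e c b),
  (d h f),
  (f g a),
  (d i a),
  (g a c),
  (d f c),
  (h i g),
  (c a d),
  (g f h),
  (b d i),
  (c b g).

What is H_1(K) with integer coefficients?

K has 9 vertices, 27 edges, 18 triangles.
rank ∂_1 = 8, rank ∂_2 = 18 ⇒ b_1 = 27 − 8 − 18 = 1; ∂_2 has invariant factor(s) [2] giving torsion. So H_1 = Z × Z/2.

H_1 = Z × Z/2.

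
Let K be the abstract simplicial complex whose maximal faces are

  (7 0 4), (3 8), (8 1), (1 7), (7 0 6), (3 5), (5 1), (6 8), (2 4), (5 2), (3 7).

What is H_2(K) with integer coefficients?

H_2 ≅ 0.

Take the total order 0 < 1 < 2 < 3 < 4 < 5 < 6 < 7 < 8 on the vertex set. Then K (dimension 2) consists of the simplices:

  0-simplices (9): [0], [1], [2], [3], [4], [5], [6], [7], [8]
  1-simplices (14): [0,4], [0,6], [0,7], [1,5], [1,7], [1,8], [2,4], [2,5], [3,5], [3,7], [3,8], [4,7], [6,7], [6,8]
  2-simplices (2): [0,4,7], [0,6,7]

so the chain groups are C_0 ≅ Z^9, C_1 ≅ Z^14, C_2 ≅ Z^2.

Boundary ∂_1: C_1 → C_0 sends each edge [p,q] (with p < q) to q − p. For instance
  ∂[3,8] = [8] − [3].
As a 9×14 matrix over Z this has rank 8, with invariant factors (1,1,1,1,1,1,1,1).

∂_2: C_2 → C_1 sends each 2-simplex [p,q,r] to [q,r] − [p,r] + [p,q]. For instance
  ∂[0,4,7] = [4,7] − [0,7] + [0,4],
  ∂[0,6,7] = [6,7] − [0,7] + [0,6].
The 14×2 boundary matrix has rank 2 and Smith normal form diag(1,1).

Computing H_k = (kernel of ∂_k) / (image of ∂_{k+1}):

  H_2: rank ker ∂_2 − rank ∂_3 = (2 − 2) − 0 = 0, and there is no ∂_3, so H_2 = 0.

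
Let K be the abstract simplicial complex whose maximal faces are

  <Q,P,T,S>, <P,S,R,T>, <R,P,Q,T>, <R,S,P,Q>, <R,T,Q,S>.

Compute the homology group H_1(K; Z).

Fix the vertex order P < Q < R < S < T and write every simplex with vertices in increasing order. Then dim K = 3 and the simplices of K are:

  0-simplices (5): P, Q, R, S, T
  1-simplices (10): PQ, PR, PS, PT, QR, QS, QT, RS, RT, ST
  2-simplices (10): PQR, PQS, PQT, PRS, PRT, PST, QRS, QRT, QST, RST
  3-simplices (5): PQRS, PQRT, PQST, PRST, QRST

giving chain groups C_0 ≅ Z^5, C_1 ≅ Z^10, C_2 ≅ Z^10, C_3 ≅ Z^5.

Boundary ∂_1: C_1 → C_0 maps an edge to its endpoints' difference, ∂[p,q] = q − p. For instance
  ∂QR = R − Q.
As a 5×10 matrix over Z this has rank 4, with invariant factors (1,1,1,1).

Boundary ∂_2: C_2 → C_1 sends each 2-simplex [p,q,r] to [q,r] − [p,r] + [p,q]. For instance
  ∂QST = ST − QT + QS,
  ∂RST = ST − RT + RS.
This gives a 10×10 integer matrix of rank 6; reducing to Smith normal form yields diagonal entries (1,1,1,1,1,1).

∂_3: C_3 → C_2 sends each 3-simplex σ to the alternating sum Σ_i (−1)^i (σ with its i-th vertex removed). For instance
  ∂PQST = QST − PST + PQT − PQS,
  ∂PQRS = QRS − PRS + PQS − PQR.
The resulting 10×5 matrix has rank 4, and its Smith normal form has invariant factors (1,1,1,1).

Reading off H_k = ker ∂_k / im ∂_{k+1}:

  H_1: rank ker ∂_1 − rank ∂_2 = (10 − 4) − 6 = 0, and the invariant factors of ∂_2 are all 1, so H_1 = 0.

H_1 ≅ 0.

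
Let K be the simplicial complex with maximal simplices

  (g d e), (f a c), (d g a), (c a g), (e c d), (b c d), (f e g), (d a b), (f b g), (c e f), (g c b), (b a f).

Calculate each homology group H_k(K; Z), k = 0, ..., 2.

Fix the vertex order a < b < c < d < e < f < g and write every simplex with vertices in increasing order. Then dim K = 2 and the simplices of K are:

  0-simplices (7): a, b, c, d, e, f, g
  1-simplices (18): ab, ac, ad, af, ag, bc, bd, bf, bg, cd, ce, cf, cg, de, dg, ef, eg, fg
  2-simplices (12): abd, abf, acf, acg, adg, bcd, bcg, bfg, cde, cef, deg, efg

Hence C_0 ≅ Z^7, C_1 ≅ Z^18, C_2 ≅ Z^12.

The boundary map ∂_1: C_1 → C_0 is given by ∂[p,q] = [q] − [p].
As a 7×18 matrix over Z this has rank 6, with invariant factors (1,1,1,1,1,1).

Boundary ∂_2: C_2 → C_1 acts by ∂[p,q,r] = [q,r] − [p,r] + [p,q]. For instance
  ∂acg = cg − ag + ac,
  ∂bfg = fg − bg + bf.
As a 18×12 matrix over Z this has rank 12, with invariant factors (1,1,1,1,1,1,1,1,1,1,1,2).

Computing H_k = (kernel of ∂_k) / (image of ∂_{k+1}):

  H_0: rank C_0 − rank ∂_1 = 7 − 6 = 1, and the invariant factors of ∂_1 are all 1, so H_0 ≅ Z.
  H_1: rank ker ∂_1 − rank ∂_2 = (18 − 6) − 12 = 0, and ∂_2 has invariant factor 2 > 1, so H_1 ≅ Z/2.
  H_2: rank ker ∂_2 − rank ∂_3 = (12 − 12) − 0 = 0, and there is no ∂_3, so H_2 ≅ 0.

H_0 ≅ Z,  H_1 ≅ Z/2,  H_2 = 0.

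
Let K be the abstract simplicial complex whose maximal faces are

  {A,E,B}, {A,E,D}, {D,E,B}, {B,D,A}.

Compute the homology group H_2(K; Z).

H_2 = Z.

Order the vertices as A < B < D < E. Listing each simplex with vertices in this order, K has dimension 2 with simplices:

  0-simplices (4): A, B, D, E
  1-simplices (6): AB, AD, AE, BD, BE, DE
  2-simplices (4): ABD, ABE, ADE, BDE

giving chain groups C_0 ≅ Z^4, C_1 ≅ Z^6, C_2 ≅ Z^4.

∂_1: C_1 → C_0 is given by ∂[p,q] = [q] − [p].
The 4×6 boundary matrix has rank 3 and Smith normal form diag(1,1,1).

Boundary ∂_2: C_2 → C_1 sends each 2-simplex [p,q,r] to [q,r] − [p,r] + [p,q]. For instance
  ∂ADE = DE − AE + AD,
  ∂ABE = BE − AE + AB.
The 6×4 boundary matrix has rank 3 and Smith normal form diag(1,1,1).

Now H_k = ker ∂_k / im ∂_{k+1}, so:

  H_2: rank ker ∂_2 − rank ∂_3 = (4 − 3) − 0 = 1, and there is no ∂_3, so H_2 = Z.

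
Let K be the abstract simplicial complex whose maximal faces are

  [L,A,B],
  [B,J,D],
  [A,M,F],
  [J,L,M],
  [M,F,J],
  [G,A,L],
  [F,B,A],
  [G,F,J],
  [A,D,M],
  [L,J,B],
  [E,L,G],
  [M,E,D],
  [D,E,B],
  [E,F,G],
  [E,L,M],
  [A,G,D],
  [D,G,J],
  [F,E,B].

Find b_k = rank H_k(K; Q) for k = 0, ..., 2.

b_0 = 1, b_1 = 2, b_2 = 1.

Order the vertices as A < B < D < E < F < G < J < L < M. Listing each simplex with vertices in this order, K has dimension 2 with simplices:

  0-simplices (9): A, B, D, E, F, G, J, L, M
  1-simplices (27): AB, AD, AF, AG, AL, AM, BD, BE, BF, BJ, BL, DE, DG, DJ, DM, EF, EG, EL, EM, FG, FJ, FM, GJ, GL, JL, JM, LM
  2-simplices (18): ABF, ABL, ADG, ADM, AFM, AGL, BDE, BDJ, BEF, BJL, DEM, DGJ, EFG, EGL, ELM, FGJ, FJM, JLM

Hence C_0 ≅ Z^9, C_1 ≅ Z^27, C_2 ≅ Z^18.

The boundary map ∂_1: C_1 → C_0 sends each edge [p,q] (with p < q) to q − p. For instance
  ∂FM = M − F.
This gives a 9×27 integer matrix of rank 8; reducing to Smith normal form yields diagonal entries (1,1,1,1,1,1,1,1).

Boundary ∂_2: C_2 → C_1 sends each 2-simplex [p,q,r] to [q,r] − [p,r] + [p,q]. For instance
  ∂AFM = FM − AM + AF,
  ∂BEF = EF − BF + BE.
The resulting 27×18 matrix has rank 17, and its Smith normal form has invariant factors (1,1,1,1,1,1,1,1,1,1,1,1,1,1,1,1,1).

Computing H_k = (kernel of ∂_k) / (image of ∂_{k+1}):

  H_0: rank C_0 − rank ∂_1 = 9 − 8 = 1, and the invariant factors of ∂_1 are all 1, so H_0 ≅ Z.
  H_1: rank ker ∂_1 − rank ∂_2 = (27 − 8) − 17 = 2, and the invariant factors of ∂_2 are all 1, so H_1 ≅ Z^2.
  H_2: rank ker ∂_2 − rank ∂_3 = (18 − 17) − 0 = 1, and there is no ∂_3, so H_2 ≅ Z.

Hence the Betti numbers are b_0 = 1, b_1 = 2, b_2 = 1.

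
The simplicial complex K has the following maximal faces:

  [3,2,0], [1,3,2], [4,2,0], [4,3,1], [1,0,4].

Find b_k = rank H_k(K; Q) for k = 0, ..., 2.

b_0 = 1, b_1 = 1, b_2 = 0.

Fix the vertex order 0 < 1 < 2 < 3 < 4 and write every simplex with vertices in increasing order. Then dim K = 2 and the simplices of K are:

  0-simplices (5): [0], [1], [2], [3], [4]
  1-simplices (10): [0,1], [0,2], [0,3], [0,4], [1,2], [1,3], [1,4], [2,3], [2,4], [3,4]
  2-simplices (5): [0,1,4], [0,2,3], [0,2,4], [1,2,3], [1,3,4]

so the chain groups are C_0 ≅ Z^5, C_1 ≅ Z^10, C_2 ≅ Z^5.

The boundary map ∂_1: C_1 → C_0 maps an edge to its endpoints' difference, ∂[p,q] = q − p.
The resulting 5×10 matrix has rank 4, and its Smith normal form has invariant factors (1,1,1,1).

∂_2: C_2 → C_1 sends each 2-simplex [p,q,r] to [q,r] − [p,r] + [p,q]. For instance
  ∂[0,2,3] = [2,3] − [0,3] + [0,2],
  ∂[0,1,4] = [1,4] − [0,4] + [0,1].
The resulting 10×5 matrix has rank 5, and its Smith normal form has invariant factors (1,1,1,1,1).

From H_k ≅ ker(∂_k) / im(∂_{k+1}) we obtain:

  H_0: rank C_0 − rank ∂_1 = 5 − 4 = 1, and the invariant factors of ∂_1 are all 1, so H_0 = Z.
  H_1: rank ker ∂_1 − rank ∂_2 = (10 − 4) − 5 = 1, and the invariant factors of ∂_2 are all 1, so H_1 = Z.
  H_2: rank ker ∂_2 − rank ∂_3 = (5 − 5) − 0 = 0, and there is no ∂_3, so H_2 = 0.

Hence the Betti numbers are b_0 = 1, b_1 = 1, b_2 = 0.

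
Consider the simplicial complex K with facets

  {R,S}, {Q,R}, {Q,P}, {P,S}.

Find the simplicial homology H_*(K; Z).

Order the vertices as P < Q < R < S. Listing each simplex with vertices in this order, K has dimension 1 with simplices:

  0-simplices (4): P, Q, R, S
  1-simplices (4): PQ, PS, QR, RS

giving chain groups C_0 ≅ Z^4, C_1 ≅ Z^4.

The boundary map ∂_1: C_1 → C_0 is given by ∂[p,q] = [q] − [p]. For instance
  ∂PS = S − P.
The 4×4 boundary matrix has rank 3 and Smith normal form diag(1,1,1).

Now H_k = ker ∂_k / im ∂_{k+1}, so:

  H_0: rank C_0 − rank ∂_1 = 4 − 3 = 1, and the invariant factors of ∂_1 are all 1, so H_0 = Z.
  H_1: rank ker ∂_1 − rank ∂_2 = (4 − 3) − 0 = 1, and there is no ∂_2, so H_1 = Z.

H_0 ≅ Z,  H_1 ≅ Z.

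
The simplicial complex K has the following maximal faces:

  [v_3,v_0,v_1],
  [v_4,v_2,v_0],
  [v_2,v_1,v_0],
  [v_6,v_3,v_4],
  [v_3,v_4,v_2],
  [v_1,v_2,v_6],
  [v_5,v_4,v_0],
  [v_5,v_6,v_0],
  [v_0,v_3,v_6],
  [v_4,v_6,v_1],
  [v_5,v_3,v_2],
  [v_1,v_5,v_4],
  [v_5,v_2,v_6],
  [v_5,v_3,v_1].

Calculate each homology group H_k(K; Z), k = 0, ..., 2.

H_0 = Z,  H_1 = Z^2,  H_2 = Z.

Order the vertices as v_0 < v_1 < v_2 < v_3 < v_4 < v_5 < v_6. Listing each simplex with vertices in this order, K has dimension 2 with simplices:

  0-simplices (7): [v_0], [v_1], [v_2], [v_3], [v_4], [v_5], [v_6]
  1-simplices (21): (21 of them)
  2-simplices (14): (14 of them)

so the chain groups are C_0 ≅ Z^7, C_1 ≅ Z^21, C_2 ≅ Z^14.

∂_1: C_1 → C_0 is given by ∂[p,q] = [q] − [p]. For instance
  ∂[v_0,v_3] = [v_3] − [v_0].
As a 7×21 matrix over Z this has rank 6, with invariant factors (1,1,1,1,1,1).

The boundary map ∂_2: C_2 → C_1 acts by ∂[p,q,r] = [q,r] − [p,r] + [p,q]. For instance
  ∂[v_0,v_3,v_6] = [v_3,v_6] − [v_0,v_6] + [v_0,v_3],
  ∂[v_0,v_2,v_4] = [v_2,v_4] − [v_0,v_4] + [v_0,v_2].
The resulting 21×14 matrix has rank 13, and its Smith normal form has invariant factors (1,1,1,1,1,1,1,1,1,1,1,1,1).

Now H_k = ker ∂_k / im ∂_{k+1}, so:

  H_0: rank C_0 − rank ∂_1 = 7 − 6 = 1, and the invariant factors of ∂_1 are all 1, so H_0 = Z.
  H_1: rank ker ∂_1 − rank ∂_2 = (21 − 6) − 13 = 2, and the invariant factors of ∂_2 are all 1, so H_1 = Z^2.
  H_2: rank ker ∂_2 − rank ∂_3 = (14 − 13) − 0 = 1, and there is no ∂_3, so H_2 = Z.

(K is a triangulation of the torus T^2.)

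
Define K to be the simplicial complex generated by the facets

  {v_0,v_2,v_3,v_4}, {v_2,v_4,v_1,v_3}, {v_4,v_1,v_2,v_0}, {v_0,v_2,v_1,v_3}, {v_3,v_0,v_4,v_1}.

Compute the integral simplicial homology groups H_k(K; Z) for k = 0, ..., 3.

H_0 = Z,  H_1 = 0,  H_2 = 0,  H_3 = Z.

Fix the vertex order v_0 < v_1 < v_2 < v_3 < v_4 and write every simplex with vertices in increasing order. Then dim K = 3 and the simplices of K are:

  0-simplices (5): [v_0], [v_1], [v_2], [v_3], [v_4]
  1-simplices (10): [v_0,v_1], [v_0,v_2], [v_0,v_3], [v_0,v_4], [v_1,v_2], [v_1,v_3], [v_1,v_4], [v_2,v_3], [v_2,v_4], [v_3,v_4]
  2-simplices (10): [v_0,v_1,v_2], [v_0,v_1,v_3], [v_0,v_1,v_4], [v_0,v_2,v_3], [v_0,v_2,v_4], [v_0,v_3,v_4], [v_1,v_2,v_3], [v_1,v_2,v_4], [v_1,v_3,v_4], [v_2,v_3,v_4]
  3-simplices (5): [v_0,v_1,v_2,v_3], [v_0,v_1,v_2,v_4], [v_0,v_1,v_3,v_4], [v_0,v_2,v_3,v_4], [v_1,v_2,v_3,v_4]

so the chain groups are C_0 ≅ Z^5, C_1 ≅ Z^10, C_2 ≅ Z^10, C_3 ≅ Z^5.

∂_1: C_1 → C_0 maps an edge to its endpoints' difference, ∂[p,q] = q − p.
As a 5×10 matrix over Z this has rank 4, with invariant factors (1,1,1,1).

The boundary map ∂_2: C_2 → C_1 acts by ∂[p,q,r] = [q,r] − [p,r] + [p,q]. For instance
  ∂[v_1,v_3,v_4] = [v_3,v_4] − [v_1,v_4] + [v_1,v_3],
  ∂[v_0,v_3,v_4] = [v_3,v_4] − [v_0,v_4] + [v_0,v_3].
This gives a 10×10 integer matrix of rank 6; reducing to Smith normal form yields diagonal entries (1,1,1,1,1,1).

The boundary map ∂_3: C_3 → C_2 sends each 3-simplex σ to the alternating sum Σ_i (−1)^i (σ with its i-th vertex removed). For instance
  ∂[v_0,v_1,v_2,v_3] = [v_1,v_2,v_3] − [v_0,v_2,v_3] + [v_0,v_1,v_3] − [v_0,v_1,v_2],
  ∂[v_0,v_1,v_3,v_4] = [v_1,v_3,v_4] − [v_0,v_3,v_4] + [v_0,v_1,v_4] − [v_0,v_1,v_3].
The 10×5 boundary matrix has rank 4 and Smith normal form diag(1,1,1,1).

Now H_k = ker ∂_k / im ∂_{k+1}, so:

  H_0: rank C_0 − rank ∂_1 = 5 − 4 = 1, and the invariant factors of ∂_1 are all 1, so H_0 = Z.
  H_1: rank ker ∂_1 − rank ∂_2 = (10 − 4) − 6 = 0, and the invariant factors of ∂_2 are all 1, so H_1 = 0.
  H_2: rank ker ∂_2 − rank ∂_3 = (10 − 6) − 4 = 0, and the invariant factors of ∂_3 are all 1, so H_2 = 0.
  H_3: rank ker ∂_3 − rank ∂_4 = (5 − 4) − 0 = 1, and there is no ∂_4, so H_3 = Z.

(K is a triangulation of the 3-sphere S^3.)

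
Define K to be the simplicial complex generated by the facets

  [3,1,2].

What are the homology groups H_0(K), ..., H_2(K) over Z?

H_0 = Z,  H_1 = 0,  H_2 = 0.

Take the total order 1 < 2 < 3 on the vertex set. Then K (dimension 2) consists of the simplices:

  0-simplices (3): [1], [2], [3]
  1-simplices (3): [1,2], [1,3], [2,3]
  2-simplices (1): [1,2,3]

so the chain groups are C_0 ≅ Z^3, C_1 ≅ Z^3, C_2 ≅ Z^1.

Boundary ∂_1: C_1 → C_0 is given by ∂[p,q] = [q] − [p].
The 3×3 boundary matrix has rank 2 and Smith normal form diag(1,1).

The boundary map ∂_2: C_2 → C_1 sends each 2-simplex [p,q,r] to [q,r] − [p,r] + [p,q]. For instance
  ∂[1,2,3] = [2,3] − [1,3] + [1,2].
The resulting 3×1 matrix has rank 1, and its Smith normal form has invariant factors (1).

Computing H_k = (kernel of ∂_k) / (image of ∂_{k+1}):

  H_0: rank C_0 − rank ∂_1 = 3 − 2 = 1, and the invariant factors of ∂_1 are all 1, so H_0 ≅ Z.
  H_1: rank ker ∂_1 − rank ∂_2 = (3 − 2) − 1 = 0, and the invariant factors of ∂_2 are all 1, so H_1 ≅ 0.
  H_2: rank ker ∂_2 − rank ∂_3 = (1 − 1) − 0 = 0, and there is no ∂_3, so H_2 ≅ 0.

(K is a triangulation of the 2-simplex.)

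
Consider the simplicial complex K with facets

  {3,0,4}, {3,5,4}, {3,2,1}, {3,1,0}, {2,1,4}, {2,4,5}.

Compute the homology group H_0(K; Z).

Fix the vertex order 0 < 1 < 2 < 3 < 4 < 5 and write every simplex with vertices in increasing order. Then dim K = 2 and the simplices of K are:

  0-simplices (6): [0], [1], [2], [3], [4], [5]
  1-simplices (12): [0,1], [0,3], [0,4], [1,2], [1,3], [1,4], [2,3], [2,4], [2,5], [3,4], [3,5], [4,5]
  2-simplices (6): [0,1,3], [0,3,4], [1,2,3], [1,2,4], [2,4,5], [3,4,5]

giving chain groups C_0 ≅ Z^6, C_1 ≅ Z^12, C_2 ≅ Z^6.

∂_1: C_1 → C_0 sends each edge [p,q] (with p < q) to q − p. For instance
  ∂[2,5] = [5] − [2].
The resulting 6×12 matrix has rank 5, and its Smith normal form has invariant factors (1,1,1,1,1).

The boundary map ∂_2: C_2 → C_1 sends each 2-simplex [p,q,r] to [q,r] − [p,r] + [p,q]. For instance
  ∂[0,1,3] = [1,3] − [0,3] + [0,1],
  ∂[1,2,4] = [2,4] − [1,4] + [1,2].
This gives a 12×6 integer matrix of rank 6; reducing to Smith normal form yields diagonal entries (1,1,1,1,1,1).

Computing H_k = (kernel of ∂_k) / (image of ∂_{k+1}):

  H_0: rank C_0 − rank ∂_1 = 6 − 5 = 1, and the invariant factors of ∂_1 are all 1, so H_0 ≅ Z.

(K is a triangulation of the cylinder S^1 x I.)

H_0 = Z.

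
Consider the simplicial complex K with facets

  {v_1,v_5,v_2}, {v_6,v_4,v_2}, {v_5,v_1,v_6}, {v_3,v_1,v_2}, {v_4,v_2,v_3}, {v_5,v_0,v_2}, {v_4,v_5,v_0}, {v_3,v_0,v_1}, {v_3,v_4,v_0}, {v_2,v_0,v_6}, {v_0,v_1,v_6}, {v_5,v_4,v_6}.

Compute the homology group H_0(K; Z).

H_0 = Z.

We work with the vertex ordering v_0 < v_1 < v_2 < v_3 < v_4 < v_5 < v_6. The simplices of K, each written with vertices in increasing order, are:

  0-simplices (7): [v_0], [v_1], [v_2], [v_3], [v_4], [v_5], [v_6]
  1-simplices (18): (18 of them)
  2-simplices (12): (12 of them)

giving chain groups C_0 ≅ Z^7, C_1 ≅ Z^18, C_2 ≅ Z^12.

Boundary ∂_1: C_1 → C_0 sends each edge [p,q] (with p < q) to q − p.
As a 7×18 matrix over Z this has rank 6, with invariant factors (1,1,1,1,1,1).

Boundary ∂_2: C_2 → C_1 maps a triangle to the signed sum of its edges. For instance
  ∂[v_1,v_2,v_5] = [v_2,v_5] − [v_1,v_5] + [v_1,v_2],
  ∂[v_1,v_2,v_3] = [v_2,v_3] − [v_1,v_3] + [v_1,v_2].
As a 18×12 matrix over Z this has rank 12, with invariant factors (1,1,1,1,1,1,1,1,1,1,1,2).

Computing H_k = (kernel of ∂_k) / (image of ∂_{k+1}):

  H_0: rank C_0 − rank ∂_1 = 7 − 6 = 1, and the invariant factors of ∂_1 are all 1, so H_0 ≅ Z.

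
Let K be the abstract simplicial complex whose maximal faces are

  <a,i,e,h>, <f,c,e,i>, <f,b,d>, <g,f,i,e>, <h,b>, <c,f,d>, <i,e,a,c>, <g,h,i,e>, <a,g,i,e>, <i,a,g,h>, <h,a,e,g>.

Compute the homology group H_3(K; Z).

K has 9 vertices, 22 edges, 20 triangles, 8 3-simplices.
rank ∂_3 = 7, rank ∂_4 = 0 ⇒ b_3 = 8 − 7 − 0 = 1. So H_3 = Z.

H_3 ≅ Z.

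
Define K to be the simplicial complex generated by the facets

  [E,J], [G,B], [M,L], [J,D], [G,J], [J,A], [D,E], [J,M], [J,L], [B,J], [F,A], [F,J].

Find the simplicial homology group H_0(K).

H_0 ≅ Z.

Take the total order A < B < D < E < F < G < J < L < M on the vertex set. Then K (dimension 1) consists of the simplices:

  0-simplices (9): A, B, D, E, F, G, J, L, M
  1-simplices (12): AF, AJ, BG, BJ, DE, DJ, EJ, FJ, GJ, JL, JM, LM

Hence C_0 ≅ Z^9, C_1 ≅ Z^12.

The boundary map ∂_1: C_1 → C_0 is given by ∂[p,q] = [q] − [p].
The resulting 9×12 matrix has rank 8, and its Smith normal form has invariant factors (1,1,1,1,1,1,1,1).

Reading off H_k = ker ∂_k / im ∂_{k+1}:

  H_0: rank C_0 − rank ∂_1 = 9 − 8 = 1, and the invariant factors of ∂_1 are all 1, so H_0 = Z.

(K is a triangulation of a wedge of 4 circles.)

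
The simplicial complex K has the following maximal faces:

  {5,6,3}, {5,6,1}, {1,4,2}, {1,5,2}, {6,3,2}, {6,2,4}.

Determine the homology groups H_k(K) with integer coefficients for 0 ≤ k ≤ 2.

K has 6 vertices, 12 edges, 6 triangles.
rank ∂_0 = 0, rank ∂_1 = 5 ⇒ b_0 = 6 − 0 − 5 = 1; all invariant factors of ∂_1 are 1 so no torsion. So H_0 = Z.
rank ∂_1 = 5, rank ∂_2 = 6 ⇒ b_1 = 12 − 5 − 6 = 1; all invariant factors of ∂_2 are 1 so no torsion. So H_1 = Z.
rank ∂_2 = 6, rank ∂_3 = 0 ⇒ b_2 = 6 − 6 − 0 = 0. So H_2 = 0.

H_0 = Z,  H_1 = Z,  H_2 = 0.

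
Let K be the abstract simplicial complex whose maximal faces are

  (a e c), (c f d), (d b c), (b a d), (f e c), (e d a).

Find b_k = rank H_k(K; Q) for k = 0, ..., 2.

b_0 = 1, b_1 = 1, b_2 = 0.

Order the vertices as a < b < c < d < e < f. Listing each simplex with vertices in this order, K has dimension 2 with simplices:

  0-simplices (6): a, b, c, d, e, f
  1-simplices (12): ab, ac, ad, ae, bc, bd, cd, ce, cf, de, df, ef
  2-simplices (6): abd, ace, ade, bcd, cdf, cef

so the chain groups are C_0 ≅ Z^6, C_1 ≅ Z^12, C_2 ≅ Z^6.

The boundary map ∂_1: C_1 → C_0 maps an edge to its endpoints' difference, ∂[p,q] = q − p. For instance
  ∂ad = d − a.
The 6×12 boundary matrix has rank 5 and Smith normal form diag(1,1,1,1,1).

Boundary ∂_2: C_2 → C_1 maps a triangle to the signed sum of its edges. For instance
  ∂abd = bd − ad + ab,
  ∂ade = de − ae + ad.
This gives a 12×6 integer matrix of rank 6; reducing to Smith normal form yields diagonal entries (1,1,1,1,1,1).

Now H_k = ker ∂_k / im ∂_{k+1}, so:

  H_0: rank C_0 − rank ∂_1 = 6 − 5 = 1, and the invariant factors of ∂_1 are all 1, so H_0 ≅ Z.
  H_1: rank ker ∂_1 − rank ∂_2 = (12 − 5) − 6 = 1, and the invariant factors of ∂_2 are all 1, so H_1 ≅ Z.
  H_2: rank ker ∂_2 − rank ∂_3 = (6 − 6) − 0 = 0, and there is no ∂_3, so H_2 ≅ 0.

(K is a triangulation of the cylinder S^1 x I.)

Hence the Betti numbers are b_0 = 1, b_1 = 1, b_2 = 0.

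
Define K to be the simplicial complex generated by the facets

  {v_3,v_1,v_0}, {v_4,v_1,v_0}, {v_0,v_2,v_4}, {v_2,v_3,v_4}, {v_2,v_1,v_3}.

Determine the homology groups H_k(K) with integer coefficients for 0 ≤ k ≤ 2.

H_0 = Z,  H_1 = Z,  H_2 = 0.

Take the total order v_0 < v_1 < v_2 < v_3 < v_4 on the vertex set. Then K (dimension 2) consists of the simplices:

  0-simplices (5): [v_0], [v_1], [v_2], [v_3], [v_4]
  1-simplices (10): [v_0,v_1], [v_0,v_2], [v_0,v_3], [v_0,v_4], [v_1,v_2], [v_1,v_3], [v_1,v_4], [v_2,v_3], [v_2,v_4], [v_3,v_4]
  2-simplices (5): [v_0,v_1,v_3], [v_0,v_1,v_4], [v_0,v_2,v_4], [v_1,v_2,v_3], [v_2,v_3,v_4]

so the chain groups are C_0 ≅ Z^5, C_1 ≅ Z^10, C_2 ≅ Z^5.

The boundary map ∂_1: C_1 → C_0 maps an edge to its endpoints' difference, ∂[p,q] = q − p. For instance
  ∂[v_2,v_3] = [v_3] − [v_2].
The resulting 5×10 matrix has rank 4, and its Smith normal form has invariant factors (1,1,1,1).

∂_2: C_2 → C_1 acts by ∂[p,q,r] = [q,r] − [p,r] + [p,q]. For instance
  ∂[v_0,v_1,v_3] = [v_1,v_3] − [v_0,v_3] + [v_0,v_1],
  ∂[v_2,v_3,v_4] = [v_3,v_4] − [v_2,v_4] + [v_2,v_3].
The resulting 10×5 matrix has rank 5, and its Smith normal form has invariant factors (1,1,1,1,1).

From H_k ≅ ker(∂_k) / im(∂_{k+1}) we obtain:

  H_0: rank C_0 − rank ∂_1 = 5 − 4 = 1, and the invariant factors of ∂_1 are all 1, so H_0 ≅ Z.
  H_1: rank ker ∂_1 − rank ∂_2 = (10 − 4) − 5 = 1, and the invariant factors of ∂_2 are all 1, so H_1 ≅ Z.
  H_2: rank ker ∂_2 − rank ∂_3 = (5 − 5) − 0 = 0, and there is no ∂_3, so H_2 ≅ 0.

As a check, the Euler characteristic is 5 − 10 + 5 = 0, which agrees with 1 − 1 + 0 = 0.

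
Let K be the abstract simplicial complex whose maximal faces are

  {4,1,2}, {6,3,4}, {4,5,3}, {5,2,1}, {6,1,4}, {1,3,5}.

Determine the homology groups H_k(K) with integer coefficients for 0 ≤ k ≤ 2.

H_0 = Z,  H_1 = Z,  H_2 = 0.

Order the vertices as 1 < 2 < 3 < 4 < 5 < 6. Listing each simplex with vertices in this order, K has dimension 2 with simplices:

  0-simplices (6): [1], [2], [3], [4], [5], [6]
  1-simplices (12): [1,2], [1,3], [1,4], [1,5], [1,6], [2,4], [2,5], [3,4], [3,5], [3,6], [4,5], [4,6]
  2-simplices (6): [1,2,4], [1,2,5], [1,3,5], [1,4,6], [3,4,5], [3,4,6]

so the chain groups are C_0 ≅ Z^6, C_1 ≅ Z^12, C_2 ≅ Z^6.

Boundary ∂_1: C_1 → C_0 sends each edge [p,q] (with p < q) to q − p.
The resulting 6×12 matrix has rank 5, and its Smith normal form has invariant factors (1,1,1,1,1).

Boundary ∂_2: C_2 → C_1 acts by ∂[p,q,r] = [q,r] − [p,r] + [p,q]. For instance
  ∂[1,2,4] = [2,4] − [1,4] + [1,2],
  ∂[1,2,5] = [2,5] − [1,5] + [1,2].
This gives a 12×6 integer matrix of rank 6; reducing to Smith normal form yields diagonal entries (1,1,1,1,1,1).

From H_k ≅ ker(∂_k) / im(∂_{k+1}) we obtain:

  H_0: rank C_0 − rank ∂_1 = 6 − 5 = 1, and the invariant factors of ∂_1 are all 1, so H_0 ≅ Z.
  H_1: rank ker ∂_1 − rank ∂_2 = (12 − 5) − 6 = 1, and the invariant factors of ∂_2 are all 1, so H_1 ≅ Z.
  H_2: rank ker ∂_2 − rank ∂_3 = (6 − 6) − 0 = 0, and there is no ∂_3, so H_2 ≅ 0.

As a check, the Euler characteristic is 6 − 12 + 6 = 0, which agrees with 1 − 1 + 0 = 0.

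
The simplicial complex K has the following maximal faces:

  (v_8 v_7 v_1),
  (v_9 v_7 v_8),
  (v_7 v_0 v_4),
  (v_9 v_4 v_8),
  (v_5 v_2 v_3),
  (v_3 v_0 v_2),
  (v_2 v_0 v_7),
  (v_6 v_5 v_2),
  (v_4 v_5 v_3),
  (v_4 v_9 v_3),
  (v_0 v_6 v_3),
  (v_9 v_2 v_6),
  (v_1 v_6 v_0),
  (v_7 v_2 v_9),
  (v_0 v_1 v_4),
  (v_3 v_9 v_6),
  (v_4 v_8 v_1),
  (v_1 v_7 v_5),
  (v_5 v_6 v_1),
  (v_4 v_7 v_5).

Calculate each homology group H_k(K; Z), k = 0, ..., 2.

H_0 = Z,  H_1 = Z ⊕ Z/2,  H_2 = 0.

Take the total order v_0 < v_1 < v_2 < v_3 < v_4 < v_5 < v_6 < v_7 < v_8 < v_9 on the vertex set. Then K (dimension 2) consists of the simplices:

  0-simplices (10): [v_0], [v_1], [v_2], [v_3], [v_4], [v_5], [v_6], [v_7], [v_8], [v_9]
  1-simplices (30): (30 of them)
  2-simplices (20): (20 of them)

Hence C_0 ≅ Z^10, C_1 ≅ Z^30, C_2 ≅ Z^20.

The boundary map ∂_1: C_1 → C_0 maps an edge to its endpoints' difference, ∂[p,q] = q − p.
As a 10×30 matrix over Z this has rank 9, with invariant factors (1,1,1,1,1,1,1,1,1).

Boundary ∂_2: C_2 → C_1 maps a triangle to the signed sum of its edges. For instance
  ∂[v_2,v_6,v_9] = [v_6,v_9] − [v_2,v_9] + [v_2,v_6],
  ∂[v_0,v_1,v_6] = [v_1,v_6] − [v_0,v_6] + [v_0,v_1].
As a 30×20 matrix over Z this has rank 20, with invariant factors (1,1,1,1,1,1,1,1,1,1,1,1,1,1,1,1,1,1,1,2).

Computing H_k = (kernel of ∂_k) / (image of ∂_{k+1}):

  H_0: rank C_0 − rank ∂_1 = 10 − 9 = 1, and the invariant factors of ∂_1 are all 1, so H_0 ≅ Z.
  H_1: rank ker ∂_1 − rank ∂_2 = (30 − 9) − 20 = 1, and ∂_2 has invariant factor 2 > 1, so H_1 ≅ Z ⊕ Z/2.
  H_2: rank ker ∂_2 − rank ∂_3 = (20 − 20) − 0 = 0, and there is no ∂_3, so H_2 ≅ 0.

(K is a triangulation of the Klein bottle.)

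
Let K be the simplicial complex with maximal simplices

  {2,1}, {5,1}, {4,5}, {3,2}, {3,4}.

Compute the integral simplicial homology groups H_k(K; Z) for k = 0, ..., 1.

H_0 = Z,  H_1 = Z.

Order the vertices as 1 < 2 < 3 < 4 < 5. Listing each simplex with vertices in this order, K has dimension 1 with simplices:

  0-simplices (5): [1], [2], [3], [4], [5]
  1-simplices (5): [1,2], [1,5], [2,3], [3,4], [4,5]

giving chain groups C_0 ≅ Z^5, C_1 ≅ Z^5.

The boundary map ∂_1: C_1 → C_0 maps an edge to its endpoints' difference, ∂[p,q] = q − p. For instance
  ∂[1,5] = [5] − [1].
As a 5×5 matrix over Z this has rank 4, with invariant factors (1,1,1,1).

Now H_k = ker ∂_k / im ∂_{k+1}, so:

  H_0: rank C_0 − rank ∂_1 = 5 − 4 = 1, and the invariant factors of ∂_1 are all 1, so H_0 = Z.
  H_1: rank ker ∂_1 − rank ∂_2 = (5 − 4) − 0 = 1, and there is no ∂_2, so H_1 = Z.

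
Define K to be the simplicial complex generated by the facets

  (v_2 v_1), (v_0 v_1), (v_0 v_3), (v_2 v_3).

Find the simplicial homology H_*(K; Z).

H_0 = Z,  H_1 = Z.

Fix the vertex order v_0 < v_1 < v_2 < v_3 and write every simplex with vertices in increasing order. Then dim K = 1 and the simplices of K are:

  0-simplices (4): [v_0], [v_1], [v_2], [v_3]
  1-simplices (4): [v_0,v_1], [v_0,v_3], [v_1,v_2], [v_2,v_3]

giving chain groups C_0 ≅ Z^4, C_1 ≅ Z^4.

∂_1: C_1 → C_0 maps an edge to its endpoints' difference, ∂[p,q] = q − p. For instance
  ∂[v_0,v_3] = [v_3] − [v_0].
As a 4×4 matrix over Z this has rank 3, with invariant factors (1,1,1).

From H_k ≅ ker(∂_k) / im(∂_{k+1}) we obtain:

  H_0: rank C_0 − rank ∂_1 = 4 − 3 = 1, and the invariant factors of ∂_1 are all 1, so H_0 ≅ Z.
  H_1: rank ker ∂_1 − rank ∂_2 = (4 − 3) − 0 = 1, and there is no ∂_2, so H_1 ≅ Z.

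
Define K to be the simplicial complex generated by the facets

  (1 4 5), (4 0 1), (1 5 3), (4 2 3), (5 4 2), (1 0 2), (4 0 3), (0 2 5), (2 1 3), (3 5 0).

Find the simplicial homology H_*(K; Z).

H_0 = Z,  H_1 = Z/2,  H_2 = 0.

Take the total order 0 < 1 < 2 < 3 < 4 < 5 on the vertex set. Then K (dimension 2) consists of the simplices:

  0-simplices (6): [0], [1], [2], [3], [4], [5]
  1-simplices (15): [0,1], [0,2], [0,3], [0,4], [0,5], [1,2], [1,3], [1,4], [1,5], [2,3], [2,4], [2,5], [3,4], [3,5], [4,5]
  2-simplices (10): [0,1,2], [0,1,4], [0,2,5], [0,3,4], [0,3,5], [1,2,3], [1,3,5], [1,4,5], [2,3,4], [2,4,5]

giving chain groups C_0 ≅ Z^6, C_1 ≅ Z^15, C_2 ≅ Z^10.

Boundary ∂_1: C_1 → C_0 maps an edge to its endpoints' difference, ∂[p,q] = q − p. For instance
  ∂[0,5] = [5] − [0].
The resulting 6×15 matrix has rank 5, and its Smith normal form has invariant factors (1,1,1,1,1).

The boundary map ∂_2: C_2 → C_1 maps a triangle to the signed sum of its edges. For instance
  ∂[0,1,2] = [1,2] − [0,2] + [0,1],
  ∂[1,3,5] = [3,5] − [1,5] + [1,3].
This gives a 15×10 integer matrix of rank 10; reducing to Smith normal form yields diagonal entries (1,1,1,1,1,1,1,1,1,2).

Now H_k = ker ∂_k / im ∂_{k+1}, so:

  H_0: rank C_0 − rank ∂_1 = 6 − 5 = 1, and the invariant factors of ∂_1 are all 1, so H_0 ≅ Z.
  H_1: rank ker ∂_1 − rank ∂_2 = (15 − 5) − 10 = 0, and ∂_2 has invariant factor 2 > 1, so H_1 ≅ Z/2.
  H_2: rank ker ∂_2 − rank ∂_3 = (10 − 10) − 0 = 0, and there is no ∂_3, so H_2 ≅ 0.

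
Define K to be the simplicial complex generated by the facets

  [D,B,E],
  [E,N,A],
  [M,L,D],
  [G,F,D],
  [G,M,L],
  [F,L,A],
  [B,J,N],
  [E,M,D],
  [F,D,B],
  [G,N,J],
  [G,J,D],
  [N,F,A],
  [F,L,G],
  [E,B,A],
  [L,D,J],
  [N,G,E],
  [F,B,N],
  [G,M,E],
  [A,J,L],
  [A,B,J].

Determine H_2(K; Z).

Order the vertices as A < B < D < E < F < G < J < L < M < N. Listing each simplex with vertices in this order, K has dimension 2 with simplices:

  0-simplices (10): A, B, D, E, F, G, J, L, M, N
  1-simplices (30): AB, AE, AF, AJ, AL, AN, BD, BE, BF, BJ, BN, DE, DF, DG, DJ, DL, DM, EG, EM, EN, FG, FL, FN, GJ, GL, GM, GN, JL, JN, LM
  2-simplices (20): ABE, ABJ, AEN, AFL, AFN, AJL, BDE, BDF, BFN, BJN, DEM, DFG, DGJ, DJL, DLM, EGM, EGN, FGL, GJN, GLM

so the chain groups are C_0 ≅ Z^10, C_1 ≅ Z^30, C_2 ≅ Z^20.

∂_1: C_1 → C_0 is given by ∂[p,q] = [q] − [p].
The 10×30 boundary matrix has rank 9 and Smith normal form diag(1,1,1,1,1,1,1,1,1).

∂_2: C_2 → C_1 acts by ∂[p,q,r] = [q,r] − [p,r] + [p,q]. For instance
  ∂DGJ = GJ − DJ + DG,
  ∂ABJ = BJ − AJ + AB.
This gives a 30×20 integer matrix of rank 20; reducing to Smith normal form yields diagonal entries (1,1,1,1,1,1,1,1,1,1,1,1,1,1,1,1,1,1,1,2).

Reading off H_k = ker ∂_k / im ∂_{k+1}:

  H_2: rank ker ∂_2 − rank ∂_3 = (20 − 20) − 0 = 0, and there is no ∂_3, so H_2 = 0.

(K is a triangulation of the Klein bottle.)

H_2 = 0.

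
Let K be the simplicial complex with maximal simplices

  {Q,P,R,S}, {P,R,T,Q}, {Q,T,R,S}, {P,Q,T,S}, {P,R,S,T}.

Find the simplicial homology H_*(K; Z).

Take the total order P < Q < R < S < T on the vertex set. Then K (dimension 3) consists of the simplices:

  0-simplices (5): P, Q, R, S, T
  1-simplices (10): PQ, PR, PS, PT, QR, QS, QT, RS, RT, ST
  2-simplices (10): PQR, PQS, PQT, PRS, PRT, PST, QRS, QRT, QST, RST
  3-simplices (5): PQRS, PQRT, PQST, PRST, QRST

giving chain groups C_0 ≅ Z^5, C_1 ≅ Z^10, C_2 ≅ Z^10, C_3 ≅ Z^5.

The boundary map ∂_1: C_1 → C_0 sends each edge [p,q] (with p < q) to q − p.
This gives a 5×10 integer matrix of rank 4; reducing to Smith normal form yields diagonal entries (1,1,1,1).

The boundary map ∂_2: C_2 → C_1 maps a triangle to the signed sum of its edges. For instance
  ∂PST = ST − PT + PS,
  ∂QRT = RT − QT + QR.
As a 10×10 matrix over Z this has rank 6, with invariant factors (1,1,1,1,1,1).

The boundary map ∂_3: C_3 → C_2 sends each 3-simplex σ to the alternating sum Σ_i (−1)^i (σ with its i-th vertex removed). For instance
  ∂PRST = RST − PST + PRT − PRS,
  ∂QRST = RST − QST + QRT − QRS.
As a 10×5 matrix over Z this has rank 4, with invariant factors (1,1,1,1).

From H_k ≅ ker(∂_k) / im(∂_{k+1}) we obtain:

  H_0: rank C_0 − rank ∂_1 = 5 − 4 = 1, and the invariant factors of ∂_1 are all 1, so H_0 = Z.
  H_1: rank ker ∂_1 − rank ∂_2 = (10 − 4) − 6 = 0, and the invariant factors of ∂_2 are all 1, so H_1 = 0.
  H_2: rank ker ∂_2 − rank ∂_3 = (10 − 6) − 4 = 0, and the invariant factors of ∂_3 are all 1, so H_2 = 0.
  H_3: rank ker ∂_3 − rank ∂_4 = (5 − 4) − 0 = 1, and there is no ∂_4, so H_3 = Z.

As a check, the Euler characteristic is 5 − 10 + 10 − 5 = 0, which agrees with 1 − 0 + 0 − 1 = 0.

H_0 ≅ Z,  H_1 = 0,  H_2 = 0,  H_3 ≅ Z.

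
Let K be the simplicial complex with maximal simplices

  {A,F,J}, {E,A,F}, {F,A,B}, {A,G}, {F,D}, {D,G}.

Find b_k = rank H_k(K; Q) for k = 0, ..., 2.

Order the vertices as A < B < D < E < F < G < J. Listing each simplex with vertices in this order, K has dimension 2 with simplices:

  0-simplices (7): A, B, D, E, F, G, J
  1-simplices (10): AB, AE, AF, AG, AJ, BF, DF, DG, EF, FJ
  2-simplices (3): ABF, AEF, AFJ

giving chain groups C_0 ≅ Z^7, C_1 ≅ Z^10, C_2 ≅ Z^3.

The boundary map ∂_1: C_1 → C_0 is given by ∂[p,q] = [q] − [p]. For instance
  ∂AB = B − A.
The resulting 7×10 matrix has rank 6, and its Smith normal form has invariant factors (1,1,1,1,1,1).

The boundary map ∂_2: C_2 → C_1 maps a triangle to the signed sum of its edges. For instance
  ∂ABF = BF − AF + AB,
  ∂AFJ = FJ − AJ + AF.
The 10×3 boundary matrix has rank 3 and Smith normal form diag(1,1,1).

Now H_k = ker ∂_k / im ∂_{k+1}, so:

  H_0: rank C_0 − rank ∂_1 = 7 − 6 = 1, and the invariant factors of ∂_1 are all 1, so H_0 ≅ Z.
  H_1: rank ker ∂_1 − rank ∂_2 = (10 − 6) − 3 = 1, and the invariant factors of ∂_2 are all 1, so H_1 ≅ Z.
  H_2: rank ker ∂_2 − rank ∂_3 = (3 − 3) − 0 = 0, and there is no ∂_3, so H_2 ≅ 0.

Hence the Betti numbers are b_0 = 1, b_1 = 1, b_2 = 0.

b_0 = 1, b_1 = 1, b_2 = 0.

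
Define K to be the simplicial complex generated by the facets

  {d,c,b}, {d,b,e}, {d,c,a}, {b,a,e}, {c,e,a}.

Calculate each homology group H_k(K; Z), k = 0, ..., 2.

Fix the vertex order a < b < c < d < e and write every simplex with vertices in increasing order. Then dim K = 2 and the simplices of K are:

  0-simplices (5): a, b, c, d, e
  1-simplices (10): ab, ac, ad, ae, bc, bd, be, cd, ce, de
  2-simplices (5): abe, acd, ace, bcd, bde

Hence C_0 ≅ Z^5, C_1 ≅ Z^10, C_2 ≅ Z^5.

The boundary map ∂_1: C_1 → C_0 maps an edge to its endpoints' difference, ∂[p,q] = q − p. For instance
  ∂ab = b − a.
This gives a 5×10 integer matrix of rank 4; reducing to Smith normal form yields diagonal entries (1,1,1,1).

Boundary ∂_2: C_2 → C_1 maps a triangle to the signed sum of its edges. For instance
  ∂abe = be − ae + ab,
  ∂bde = de − be + bd.
The 10×5 boundary matrix has rank 5 and Smith normal form diag(1,1,1,1,1).

Now H_k = ker ∂_k / im ∂_{k+1}, so:

  H_0: rank C_0 − rank ∂_1 = 5 − 4 = 1, and the invariant factors of ∂_1 are all 1, so H_0 ≅ Z.
  H_1: rank ker ∂_1 − rank ∂_2 = (10 − 4) − 5 = 1, and the invariant factors of ∂_2 are all 1, so H_1 ≅ Z.
  H_2: rank ker ∂_2 − rank ∂_3 = (5 − 5) − 0 = 0, and there is no ∂_3, so H_2 ≅ 0.

(K is a triangulation of the Möbius band.)

H_0 = Z,  H_1 = Z,  H_2 = 0.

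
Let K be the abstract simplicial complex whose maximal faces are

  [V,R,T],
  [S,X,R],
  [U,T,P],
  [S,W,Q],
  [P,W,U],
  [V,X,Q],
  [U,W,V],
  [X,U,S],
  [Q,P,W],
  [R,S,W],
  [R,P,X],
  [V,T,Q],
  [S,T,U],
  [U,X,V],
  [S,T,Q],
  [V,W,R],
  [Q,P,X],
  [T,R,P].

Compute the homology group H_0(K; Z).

H_0 = Z.

We work with the vertex ordering P < Q < R < S < T < U < V < W < X. The simplices of K, each written with vertices in increasing order, are:

  0-simplices (9): P, Q, R, S, T, U, V, W, X
  1-simplices (27): PQ, PR, PT, PU, PW, PX, QS, QT, QV, QW, QX, RS, RT, RV, RW, RX, ST, SU, SW, SX, TU, TV, UV, UW, UX, VW, VX
  2-simplices (18): PQW, PQX, PRT, PRX, PTU, PUW, QST, QSW, QTV, QVX, RSW, RSX, RTV, RVW, STU, SUX, UVW, UVX

giving chain groups C_0 ≅ Z^9, C_1 ≅ Z^27, C_2 ≅ Z^18.

Boundary ∂_1: C_1 → C_0 maps an edge to its endpoints' difference, ∂[p,q] = q − p. For instance
  ∂QS = S − Q.
As a 9×27 matrix over Z this has rank 8, with invariant factors (1,1,1,1,1,1,1,1).

The boundary map ∂_2: C_2 → C_1 sends each 2-simplex [p,q,r] to [q,r] − [p,r] + [p,q]. For instance
  ∂RSW = SW − RW + RS,
  ∂QSW = SW − QW + QS.
This gives a 27×18 integer matrix of rank 17; reducing to Smith normal form yields diagonal entries (1,1,1,1,1,1,1,1,1,1,1,1,1,1,1,1,1).

Now H_k = ker ∂_k / im ∂_{k+1}, so:

  H_0: rank C_0 − rank ∂_1 = 9 − 8 = 1, and the invariant factors of ∂_1 are all 1, so H_0 ≅ Z.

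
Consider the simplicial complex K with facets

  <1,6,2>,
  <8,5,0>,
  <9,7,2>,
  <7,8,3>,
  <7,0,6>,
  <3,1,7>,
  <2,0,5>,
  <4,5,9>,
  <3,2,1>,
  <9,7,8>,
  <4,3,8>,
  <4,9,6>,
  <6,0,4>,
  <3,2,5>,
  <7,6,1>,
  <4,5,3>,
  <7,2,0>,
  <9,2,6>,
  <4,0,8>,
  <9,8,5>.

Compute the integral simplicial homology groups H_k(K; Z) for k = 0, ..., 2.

H_0 = Z,  H_1 = Z ⊕ Z_2,  H_2 = 0.

Order the vertices as 0 < 1 < 2 < 3 < 4 < 5 < 6 < 7 < 8 < 9. Listing each simplex with vertices in this order, K has dimension 2 with simplices:

  0-simplices (10): [0], [1], [2], [3], [4], [5], [6], [7], [8], [9]
  1-simplices (30): (30 of them)
  2-simplices (20): (20 of them)

so the chain groups are C_0 ≅ Z^10, C_1 ≅ Z^30, C_2 ≅ Z^20.

Boundary ∂_1: C_1 → C_0 sends each edge [p,q] (with p < q) to q − p.
The resulting 10×30 matrix has rank 9, and its Smith normal form has invariant factors (1,1,1,1,1,1,1,1,1).

The boundary map ∂_2: C_2 → C_1 acts by ∂[p,q,r] = [q,r] − [p,r] + [p,q]. For instance
  ∂[0,4,8] = [4,8] − [0,8] + [0,4],
  ∂[3,4,5] = [4,5] − [3,5] + [3,4].
The 30×20 boundary matrix has rank 20 and Smith normal form diag(1,1,1,1,1,1,1,1,1,1,1,1,1,1,1,1,1,1,1,2).

Computing H_k = (kernel of ∂_k) / (image of ∂_{k+1}):

  H_0: rank C_0 − rank ∂_1 = 10 − 9 = 1, and the invariant factors of ∂_1 are all 1, so H_0 = Z.
  H_1: rank ker ∂_1 − rank ∂_2 = (30 − 9) − 20 = 1, and ∂_2 has invariant factor 2 > 1, so H_1 = Z ⊕ Z_2.
  H_2: rank ker ∂_2 − rank ∂_3 = (20 − 20) − 0 = 0, and there is no ∂_3, so H_2 = 0.

(K is a triangulation of the Klein bottle.)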